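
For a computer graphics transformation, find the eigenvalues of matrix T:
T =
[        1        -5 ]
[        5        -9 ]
λ = -4, -4

Solve det(T - λI) = 0. For a 2×2 matrix the characteristic equation is λ² - (trace)λ + det = 0.
trace(T) = a + d = 1 - 9 = -8.
det(T) = a*d - b*c = (1)*(-9) - (-5)*(5) = -9 + 25 = 16.
Characteristic equation: λ² - (-8)λ + (16) = 0.
Discriminant = (-8)² - 4*(16) = 64 - 64 = 0.
λ = (-8 ± √0) / 2 = (-8 ± 0) / 2 = -4, -4.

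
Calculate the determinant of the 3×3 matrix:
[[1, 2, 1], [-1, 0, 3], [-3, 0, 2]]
-14

Expansion along first row:
det = 1·det([[0,3],[0,2]]) - 2·det([[-1,3],[-3,2]]) + 1·det([[-1,0],[-3,0]])
    = 1·(0·2 - 3·0) - 2·(-1·2 - 3·-3) + 1·(-1·0 - 0·-3)
    = 1·0 - 2·7 + 1·0
    = 0 + -14 + 0 = -14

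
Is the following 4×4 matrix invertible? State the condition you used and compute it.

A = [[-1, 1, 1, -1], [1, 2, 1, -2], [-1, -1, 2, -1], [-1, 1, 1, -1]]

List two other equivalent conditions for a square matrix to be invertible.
No, not invertible; det(A) = 0 (two rows are equal, so the rows are linearly dependent). Equivalent conditions (failing for this A): rank(A) < 4; Ax = 0 has non-trivial solutions; 0 is an eigenvalue; the columns are linearly dependent.

To check invertibility, compute det(A).
In this matrix, row 0 and the last row are identical, so one row is a scalar multiple of another and the rows are linearly dependent.
A matrix with linearly dependent rows has det = 0 and is not invertible.
Equivalent failed conditions:
- rank(A) < 4.
- Ax = 0 has non-trivial solutions.
- 0 is an eigenvalue.
- The columns are linearly dependent.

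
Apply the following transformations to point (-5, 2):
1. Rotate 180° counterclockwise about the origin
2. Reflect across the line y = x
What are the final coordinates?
(-2, 5)

Step 1: Rotate 180° → (5, -2)
Step 2: Reflect across the line y = x → (-2, 5)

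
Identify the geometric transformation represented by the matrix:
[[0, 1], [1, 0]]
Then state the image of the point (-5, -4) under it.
reflection across the line y = x; image of (-5, -4) is (-4, -5)

This is a symmetric orthogonal matrix with determinant -1, which characterizes a reflection in ℝ².
The matrix [[0, 1], [1, 0]] represents: reflection across the line y = x.
Applying it to (-5, -4): [0·-5 + 1·-4, 1·-5 + 0·-4] = (-4, -5).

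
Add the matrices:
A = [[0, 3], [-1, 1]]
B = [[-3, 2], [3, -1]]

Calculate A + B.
[[-3, 5], [2, 0]]

Add corresponding elements:
(0)+(-3)=-3
(3)+(2)=5
(-1)+(3)=2
(1)+(-1)=0
A + B = [[-3, 5], [2, 0]]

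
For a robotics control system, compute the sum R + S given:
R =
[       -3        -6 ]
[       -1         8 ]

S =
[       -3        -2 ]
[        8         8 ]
R + S =
[       -6        -8 ]
[        7        16 ]

Matrix addition is elementwise: (R+S)[i][j] = R[i][j] + S[i][j].
  (R+S)[0][0] = (-3) + (-3) = -6
  (R+S)[0][1] = (-6) + (-2) = -8
  (R+S)[1][0] = (-1) + (8) = 7
  (R+S)[1][1] = (8) + (8) = 16
R + S =
[       -6        -8 ]
[        7        16 ]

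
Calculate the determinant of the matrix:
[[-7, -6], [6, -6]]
78

For a 2×2 matrix [[a, b], [c, d]], det = ad - bc
det = (-7)(-6) - (-6)(6) = 42 - -36 = 78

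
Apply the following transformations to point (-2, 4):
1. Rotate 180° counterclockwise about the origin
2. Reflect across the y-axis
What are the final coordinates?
(-2, -4)

Step 1: Rotate 180° → (2, -4)
Step 2: Reflect across the y-axis → (-2, -4)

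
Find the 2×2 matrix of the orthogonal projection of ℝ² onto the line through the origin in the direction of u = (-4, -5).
[[16/41, 20/41], [20/41, 25/41]]

The orthogonal projection onto the line spanned by a nonzero vector u = (a, b) has matrix P = (u uᵀ) / (uᵀ u) = (1/(a² + b²)) · [[a², ab], [ab, b²]].
Here u = (-4, -5), so a² + b² = 16 + 25 = 41.
P = (1/41) · [[16, 20], [20, 25]] = [[16/41, 20/41], [20/41, 25/41]].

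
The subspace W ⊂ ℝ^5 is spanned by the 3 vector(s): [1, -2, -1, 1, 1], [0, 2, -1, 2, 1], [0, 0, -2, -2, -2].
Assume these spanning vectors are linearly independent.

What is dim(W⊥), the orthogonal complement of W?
dim(W⊥) = 2

For any subspace W of ℝ^n, dim(W) + dim(W⊥) = n (the whole-space dimension).
Here the given 3 vectors are linearly independent, so dim(W) = 3.
Thus dim(W⊥) = n - dim(W) = 5 - 3 = 2.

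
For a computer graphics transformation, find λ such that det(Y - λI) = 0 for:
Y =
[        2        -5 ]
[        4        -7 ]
λ = -3, -2

Solve det(Y - λI) = 0. For a 2×2 matrix the characteristic equation is λ² - (trace)λ + det = 0.
trace(Y) = a + d = 2 - 7 = -5.
det(Y) = a*d - b*c = (2)*(-7) - (-5)*(4) = -14 + 20 = 6.
Characteristic equation: λ² - (-5)λ + (6) = 0.
Discriminant = (-5)² - 4*(6) = 25 - 24 = 1.
λ = (-5 ± √1) / 2 = (-5 ± 1) / 2 = -3, -2.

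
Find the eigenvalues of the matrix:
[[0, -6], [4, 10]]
λ = 4 and λ = 6

Characteristic equation: det(A - λI) = 0
λ² - (trace)λ + (det) = 0
λ² - (10)λ + (24) = 0
λ² - 10λ + 24 = 0
Solving: λ = 4, 6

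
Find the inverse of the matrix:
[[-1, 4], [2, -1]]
[[1/7, 4/7], [2/7, 1/7]]

For [[a,b],[c,d]], inverse = (1/det)·[[d,-b],[-c,a]]
det = -1·-1 - 4·2 = -7
Inverse = (1/-7)·[[-1, -4], [-2, -1]]
        = [[1/7, 4/7], [2/7, 1/7]]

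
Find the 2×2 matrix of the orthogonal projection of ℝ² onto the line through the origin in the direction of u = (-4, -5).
[[16/41, 20/41], [20/41, 25/41]]

The orthogonal projection onto the line spanned by a nonzero vector u = (a, b) has matrix P = (u uᵀ) / (uᵀ u) = (1/(a² + b²)) · [[a², ab], [ab, b²]].
Here u = (-4, -5), so a² + b² = 16 + 25 = 41.
P = (1/41) · [[16, 20], [20, 25]] = [[16/41, 20/41], [20/41, 25/41]].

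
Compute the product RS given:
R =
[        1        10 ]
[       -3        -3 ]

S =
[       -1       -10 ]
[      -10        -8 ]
RS =
[     -101       -90 ]
[       33        54 ]

Matrix multiplication: (RS)[i][j] = sum over k of R[i][k] * S[k][j].
  (RS)[0][0] = (1)*(-1) + (10)*(-10) = -101
  (RS)[0][1] = (1)*(-10) + (10)*(-8) = -90
  (RS)[1][0] = (-3)*(-1) + (-3)*(-10) = 33
  (RS)[1][1] = (-3)*(-10) + (-3)*(-8) = 54
RS =
[     -101       -90 ]
[       33        54 ]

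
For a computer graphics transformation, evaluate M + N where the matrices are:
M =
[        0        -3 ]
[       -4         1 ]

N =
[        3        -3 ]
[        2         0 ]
M + N =
[        3        -6 ]
[       -2         1 ]

Matrix addition is elementwise: (M+N)[i][j] = M[i][j] + N[i][j].
  (M+N)[0][0] = (0) + (3) = 3
  (M+N)[0][1] = (-3) + (-3) = -6
  (M+N)[1][0] = (-4) + (2) = -2
  (M+N)[1][1] = (1) + (0) = 1
M + N =
[        3        -6 ]
[       -2         1 ]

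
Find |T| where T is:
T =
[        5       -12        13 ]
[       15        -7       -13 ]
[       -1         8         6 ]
det(T) = 2703

Expand along row 0 (cofactor expansion): det(T) = a*(e*i - f*h) - b*(d*i - f*g) + c*(d*h - e*g), where the 3×3 is [[a, b, c], [d, e, f], [g, h, i]].
Minor M_00 = (-7)*(6) - (-13)*(8) = -42 + 104 = 62.
Minor M_01 = (15)*(6) - (-13)*(-1) = 90 - 13 = 77.
Minor M_02 = (15)*(8) - (-7)*(-1) = 120 - 7 = 113.
det(T) = (5)*(62) - (-12)*(77) + (13)*(113) = 310 + 924 + 1469 = 2703.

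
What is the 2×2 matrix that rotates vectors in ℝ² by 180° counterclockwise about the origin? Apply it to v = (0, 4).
R = [[-1, 0], [0, -1]]; R·v = (0, -4)

A counterclockwise rotation by angle θ in ℝ² has matrix R(θ) = [[cos θ, -sin θ], [sin θ, cos θ]].
For θ = 180°: cos θ = -1, sin θ = 0.
R(180°) = [[-1, 0], [0, -1]].
R·v = [-1·0 + (0)·4, 0·0 + -1·4] = (0, -4).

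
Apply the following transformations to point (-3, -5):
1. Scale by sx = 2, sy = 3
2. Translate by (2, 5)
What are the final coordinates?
(-4, -10)

Step 1: Scale (-3, -5) by (sx, sy) = (2, 3) → (-6, -15)
Step 2: Translate by (2, 5) → (-4, -10)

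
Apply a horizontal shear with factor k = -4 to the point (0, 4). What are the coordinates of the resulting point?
(-16, 4)

Shear matrix for horizontal shear with factor k = -4:
[[1, -4], [0, 1]]
Result: (0, 4) → (-16, 4)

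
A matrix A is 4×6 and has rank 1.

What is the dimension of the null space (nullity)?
5

The rank-nullity theorem for an m×n matrix states:
rank(A) + nullity(A) = n (the number of columns).
Here n = 6 and rank(A) = 1, so nullity(A) = 6 - 1 = 5.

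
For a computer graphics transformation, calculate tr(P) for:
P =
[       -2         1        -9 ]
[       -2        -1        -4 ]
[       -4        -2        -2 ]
tr(P) = -2 - 1 - 2 = -5

The trace of a square matrix is the sum of its diagonal entries.
Diagonal entries of P: P[0][0] = -2, P[1][1] = -1, P[2][2] = -2.
tr(P) = -2 - 1 - 2 = -5.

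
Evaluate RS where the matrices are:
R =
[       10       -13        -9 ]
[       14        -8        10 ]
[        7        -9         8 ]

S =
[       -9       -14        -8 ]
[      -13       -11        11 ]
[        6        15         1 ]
RS =
[       25      -132      -232 ]
[       38        42      -190 ]
[      102       121      -147 ]

Matrix multiplication: (RS)[i][j] = sum over k of R[i][k] * S[k][j].
  (RS)[0][0] = (10)*(-9) + (-13)*(-13) + (-9)*(6) = 25
  (RS)[0][1] = (10)*(-14) + (-13)*(-11) + (-9)*(15) = -132
  (RS)[0][2] = (10)*(-8) + (-13)*(11) + (-9)*(1) = -232
  (RS)[1][0] = (14)*(-9) + (-8)*(-13) + (10)*(6) = 38
  (RS)[1][1] = (14)*(-14) + (-8)*(-11) + (10)*(15) = 42
  (RS)[1][2] = (14)*(-8) + (-8)*(11) + (10)*(1) = -190
  (RS)[2][0] = (7)*(-9) + (-9)*(-13) + (8)*(6) = 102
  (RS)[2][1] = (7)*(-14) + (-9)*(-11) + (8)*(15) = 121
  (RS)[2][2] = (7)*(-8) + (-9)*(11) + (8)*(1) = -147
RS =
[       25      -132      -232 ]
[       38        42      -190 ]
[      102       121      -147 ]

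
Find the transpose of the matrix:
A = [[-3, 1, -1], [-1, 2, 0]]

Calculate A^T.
[[-3, -1], [1, 2], [-1, 0]]

The transpose sends entry (i,j) to (j,i); rows become columns.
Row 0 of A: [-3, 1, -1] -> column 0 of A^T.
Row 1 of A: [-1, 2, 0] -> column 1 of A^T.
A^T = [[-3, -1], [1, 2], [-1, 0]]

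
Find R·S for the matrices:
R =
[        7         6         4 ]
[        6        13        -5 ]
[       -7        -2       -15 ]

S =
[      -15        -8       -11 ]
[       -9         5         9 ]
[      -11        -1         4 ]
RS =
[     -203       -30        -7 ]
[     -152        22        31 ]
[      288        61        -1 ]

Matrix multiplication: (RS)[i][j] = sum over k of R[i][k] * S[k][j].
  (RS)[0][0] = (7)*(-15) + (6)*(-9) + (4)*(-11) = -203
  (RS)[0][1] = (7)*(-8) + (6)*(5) + (4)*(-1) = -30
  (RS)[0][2] = (7)*(-11) + (6)*(9) + (4)*(4) = -7
  (RS)[1][0] = (6)*(-15) + (13)*(-9) + (-5)*(-11) = -152
  (RS)[1][1] = (6)*(-8) + (13)*(5) + (-5)*(-1) = 22
  (RS)[1][2] = (6)*(-11) + (13)*(9) + (-5)*(4) = 31
  (RS)[2][0] = (-7)*(-15) + (-2)*(-9) + (-15)*(-11) = 288
  (RS)[2][1] = (-7)*(-8) + (-2)*(5) + (-15)*(-1) = 61
  (RS)[2][2] = (-7)*(-11) + (-2)*(9) + (-15)*(4) = -1
RS =
[     -203       -30        -7 ]
[     -152        22        31 ]
[      288        61        -1 ]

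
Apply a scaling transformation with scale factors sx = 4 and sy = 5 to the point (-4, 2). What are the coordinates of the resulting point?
(-16, 10)

Scaling matrix:
[[4, 0], [0, 5]]
Result: (-4 × 4, 2 × 5) = (-16, 10)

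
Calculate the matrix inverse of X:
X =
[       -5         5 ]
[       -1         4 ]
det(X) = -15
X⁻¹ =
[    -4/15       1/3 ]
[    -1/15       1/3 ]

For a 2×2 matrix X = [[a, b], [c, d]] with det(X) ≠ 0, X⁻¹ = (1/det(X)) * [[d, -b], [-c, a]].
det(X) = (-5)*(4) - (5)*(-1) = -20 + 5 = -15.
X⁻¹ = (1/-15) * [[4, -5], [1, -5]].
Dividing each entry by -15 and reducing:
X⁻¹ =
[    -4/15       1/3 ]
[    -1/15       1/3 ]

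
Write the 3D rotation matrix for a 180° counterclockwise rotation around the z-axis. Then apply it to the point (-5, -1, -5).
R = [[-1, 0, 0], [0, -1, 0], [0, 0, 1]]; R·(-5, -1, -5) = (5, 1, -5)

Rotation matrix for 180° around z-axis:
cos(180°) = -1, sin(180°) = 0
R = [[-1, 0, 0], [0, -1, 0], [0, 0, 1]]
Apply to (-5, -1, -5): R·[-5, -1, -5]ᵀ = (5, 1, -5)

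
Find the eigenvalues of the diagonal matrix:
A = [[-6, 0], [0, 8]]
λ₁ = -6, λ₂ = 8

The characteristic polynomial of A is det(A - λI) = (-6 - λ)(8 - λ) = 0.
The roots are λ = -6 and λ = 8, so the eigenvalues are the diagonal entries.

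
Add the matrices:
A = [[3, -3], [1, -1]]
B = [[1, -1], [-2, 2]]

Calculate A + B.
[[4, -4], [-1, 1]]

Add corresponding elements:
(3)+(1)=4
(-3)+(-1)=-4
(1)+(-2)=-1
(-1)+(2)=1
A + B = [[4, -4], [-1, 1]]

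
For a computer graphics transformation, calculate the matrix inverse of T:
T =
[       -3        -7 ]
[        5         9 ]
det(T) = 8
T⁻¹ =
[      9/8       7/8 ]
[     -5/8      -3/8 ]

For a 2×2 matrix T = [[a, b], [c, d]] with det(T) ≠ 0, T⁻¹ = (1/det(T)) * [[d, -b], [-c, a]].
det(T) = (-3)*(9) - (-7)*(5) = -27 + 35 = 8.
T⁻¹ = (1/8) * [[9, 7], [-5, -3]].
Dividing each entry by 8 and reducing:
T⁻¹ =
[      9/8       7/8 ]
[     -5/8      -3/8 ]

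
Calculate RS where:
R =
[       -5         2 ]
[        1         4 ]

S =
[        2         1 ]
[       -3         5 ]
RS =
[      -16         5 ]
[      -10        21 ]

Matrix multiplication: (RS)[i][j] = sum over k of R[i][k] * S[k][j].
  (RS)[0][0] = (-5)*(2) + (2)*(-3) = -16
  (RS)[0][1] = (-5)*(1) + (2)*(5) = 5
  (RS)[1][0] = (1)*(2) + (4)*(-3) = -10
  (RS)[1][1] = (1)*(1) + (4)*(5) = 21
RS =
[      -16         5 ]
[      -10        21 ]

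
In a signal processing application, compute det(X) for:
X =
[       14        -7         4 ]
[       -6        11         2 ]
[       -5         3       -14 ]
det(X) = -1434

Expand along row 0 (cofactor expansion): det(X) = a*(e*i - f*h) - b*(d*i - f*g) + c*(d*h - e*g), where the 3×3 is [[a, b, c], [d, e, f], [g, h, i]].
Minor M_00 = (11)*(-14) - (2)*(3) = -154 - 6 = -160.
Minor M_01 = (-6)*(-14) - (2)*(-5) = 84 + 10 = 94.
Minor M_02 = (-6)*(3) - (11)*(-5) = -18 + 55 = 37.
det(X) = (14)*(-160) - (-7)*(94) + (4)*(37) = -2240 + 658 + 148 = -1434.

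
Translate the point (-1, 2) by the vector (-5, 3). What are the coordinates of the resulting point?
(-6, 5)

Translation by (-5, 3):
x' = -1 + -5 = -6
y' = 2 + 3 = 5
Homogeneous matrix: [[1, 0, -5], [0, 1, 3], [0, 0, 1]]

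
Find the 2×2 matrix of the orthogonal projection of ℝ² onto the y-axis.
[[0, 0], [0, 1]]

The orthogonal projection onto the line spanned by a nonzero vector u = (a, b) has matrix P = (u uᵀ) / (uᵀ u) = (1/(a² + b²)) · [[a², ab], [ab, b²]].
Here u = (0, 1), so a² + b² = 0 + 1 = 1.
P = (1/1) · [[0, 0], [0, 1]] = [[0, 0], [0, 1]].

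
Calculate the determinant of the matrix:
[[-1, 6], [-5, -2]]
32

For a 2×2 matrix [[a, b], [c, d]], det = ad - bc
det = (-1)(-2) - (6)(-5) = 2 - -30 = 32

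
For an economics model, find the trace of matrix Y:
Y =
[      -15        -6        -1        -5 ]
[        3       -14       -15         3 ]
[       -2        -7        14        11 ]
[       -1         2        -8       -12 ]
tr(Y) = -15 - 14 + 14 - 12 = -27

The trace of a square matrix is the sum of its diagonal entries.
Diagonal entries of Y: Y[0][0] = -15, Y[1][1] = -14, Y[2][2] = 14, Y[3][3] = -12.
tr(Y) = -15 - 14 + 14 - 12 = -27.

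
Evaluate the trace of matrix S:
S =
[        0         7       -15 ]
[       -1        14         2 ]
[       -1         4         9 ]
tr(S) = 0 + 14 + 9 = 23

The trace of a square matrix is the sum of its diagonal entries.
Diagonal entries of S: S[0][0] = 0, S[1][1] = 14, S[2][2] = 9.
tr(S) = 0 + 14 + 9 = 23.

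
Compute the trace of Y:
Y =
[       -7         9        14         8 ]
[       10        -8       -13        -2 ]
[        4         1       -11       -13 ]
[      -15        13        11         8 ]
tr(Y) = -7 - 8 - 11 + 8 = -18

The trace of a square matrix is the sum of its diagonal entries.
Diagonal entries of Y: Y[0][0] = -7, Y[1][1] = -8, Y[2][2] = -11, Y[3][3] = 8.
tr(Y) = -7 - 8 - 11 + 8 = -18.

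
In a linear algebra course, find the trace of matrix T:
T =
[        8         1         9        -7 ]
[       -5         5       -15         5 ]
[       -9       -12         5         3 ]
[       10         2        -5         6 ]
tr(T) = 8 + 5 + 5 + 6 = 24

The trace of a square matrix is the sum of its diagonal entries.
Diagonal entries of T: T[0][0] = 8, T[1][1] = 5, T[2][2] = 5, T[3][3] = 6.
tr(T) = 8 + 5 + 5 + 6 = 24.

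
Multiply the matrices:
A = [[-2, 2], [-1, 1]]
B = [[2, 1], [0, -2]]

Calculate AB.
[[-4, -6], [-2, -3]]

Each entry (i,j) of AB = sum over k of A[i][k]*B[k][j].
(AB)[0][0] = (-2)*(2) + (2)*(0) = -4
(AB)[0][1] = (-2)*(1) + (2)*(-2) = -6
(AB)[1][0] = (-1)*(2) + (1)*(0) = -2
(AB)[1][1] = (-1)*(1) + (1)*(-2) = -3
AB = [[-4, -6], [-2, -3]]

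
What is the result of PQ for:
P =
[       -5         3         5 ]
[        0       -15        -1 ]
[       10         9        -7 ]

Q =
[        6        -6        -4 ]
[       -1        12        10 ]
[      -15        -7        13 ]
PQ =
[     -108        31       115 ]
[       30      -173      -163 ]
[      156        97       -41 ]

Matrix multiplication: (PQ)[i][j] = sum over k of P[i][k] * Q[k][j].
  (PQ)[0][0] = (-5)*(6) + (3)*(-1) + (5)*(-15) = -108
  (PQ)[0][1] = (-5)*(-6) + (3)*(12) + (5)*(-7) = 31
  (PQ)[0][2] = (-5)*(-4) + (3)*(10) + (5)*(13) = 115
  (PQ)[1][0] = (0)*(6) + (-15)*(-1) + (-1)*(-15) = 30
  (PQ)[1][1] = (0)*(-6) + (-15)*(12) + (-1)*(-7) = -173
  (PQ)[1][2] = (0)*(-4) + (-15)*(10) + (-1)*(13) = -163
  (PQ)[2][0] = (10)*(6) + (9)*(-1) + (-7)*(-15) = 156
  (PQ)[2][1] = (10)*(-6) + (9)*(12) + (-7)*(-7) = 97
  (PQ)[2][2] = (10)*(-4) + (9)*(10) + (-7)*(13) = -41
PQ =
[     -108        31       115 ]
[       30      -173      -163 ]
[      156        97       -41 ]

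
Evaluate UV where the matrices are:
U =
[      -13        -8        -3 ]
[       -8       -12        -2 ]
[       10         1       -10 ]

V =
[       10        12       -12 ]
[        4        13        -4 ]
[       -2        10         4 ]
UV =
[     -156      -290       176 ]
[     -124      -272       136 ]
[      124        33      -164 ]

Matrix multiplication: (UV)[i][j] = sum over k of U[i][k] * V[k][j].
  (UV)[0][0] = (-13)*(10) + (-8)*(4) + (-3)*(-2) = -156
  (UV)[0][1] = (-13)*(12) + (-8)*(13) + (-3)*(10) = -290
  (UV)[0][2] = (-13)*(-12) + (-8)*(-4) + (-3)*(4) = 176
  (UV)[1][0] = (-8)*(10) + (-12)*(4) + (-2)*(-2) = -124
  (UV)[1][1] = (-8)*(12) + (-12)*(13) + (-2)*(10) = -272
  (UV)[1][2] = (-8)*(-12) + (-12)*(-4) + (-2)*(4) = 136
  (UV)[2][0] = (10)*(10) + (1)*(4) + (-10)*(-2) = 124
  (UV)[2][1] = (10)*(12) + (1)*(13) + (-10)*(10) = 33
  (UV)[2][2] = (10)*(-12) + (1)*(-4) + (-10)*(4) = -164
UV =
[     -156      -290       176 ]
[     -124      -272       136 ]
[      124        33      -164 ]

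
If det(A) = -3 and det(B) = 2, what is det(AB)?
-6

Use the multiplicative property of determinants: det(AB) = det(A)*det(B).
det(AB) = (-3)*(2) = -6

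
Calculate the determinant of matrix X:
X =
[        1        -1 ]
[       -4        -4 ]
det(X) = -8

For a 2×2 matrix [[a, b], [c, d]], det = a*d - b*c.
det(X) = (1)*(-4) - (-1)*(-4) = -4 - 4 = -8.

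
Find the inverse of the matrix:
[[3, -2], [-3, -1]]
[[1/9, -2/9], [-1/3, -1/3]]

For [[a,b],[c,d]], inverse = (1/det)·[[d,-b],[-c,a]]
det = 3·-1 - -2·-3 = -9
Inverse = (1/-9)·[[-1, 2], [3, 3]]
        = [[1/9, -2/9], [-1/3, -1/3]]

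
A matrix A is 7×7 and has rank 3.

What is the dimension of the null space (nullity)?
4

The rank-nullity theorem for an m×n matrix states:
rank(A) + nullity(A) = n (the number of columns).
Here n = 7 and rank(A) = 3, so nullity(A) = 7 - 3 = 4.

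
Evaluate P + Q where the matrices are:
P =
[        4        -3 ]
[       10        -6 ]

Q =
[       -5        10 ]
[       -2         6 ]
P + Q =
[       -1         7 ]
[        8         0 ]

Matrix addition is elementwise: (P+Q)[i][j] = P[i][j] + Q[i][j].
  (P+Q)[0][0] = (4) + (-5) = -1
  (P+Q)[0][1] = (-3) + (10) = 7
  (P+Q)[1][0] = (10) + (-2) = 8
  (P+Q)[1][1] = (-6) + (6) = 0
P + Q =
[       -1         7 ]
[        8         0 ]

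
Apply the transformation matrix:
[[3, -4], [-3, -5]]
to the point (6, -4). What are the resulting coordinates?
(34, 2)

Matrix multiplication:
[[3, -4], [-3, -5]] × [6, -4]ᵀ
= [3×6 + -4×-4, -3×6 + -5×-4]ᵀ
= [34.0000, 2.0000]ᵀ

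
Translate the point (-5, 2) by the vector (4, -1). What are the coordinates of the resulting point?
(-1, 1)

Translation by (4, -1):
x' = -5 + 4 = -1
y' = 2 + -1 = 1
Homogeneous matrix: [[1, 0, 4], [0, 1, -1], [0, 0, 1]]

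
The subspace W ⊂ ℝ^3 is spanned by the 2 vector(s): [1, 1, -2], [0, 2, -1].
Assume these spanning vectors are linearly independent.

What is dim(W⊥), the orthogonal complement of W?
dim(W⊥) = 1

For any subspace W of ℝ^n, dim(W) + dim(W⊥) = n (the whole-space dimension).
Here the given 2 vectors are linearly independent, so dim(W) = 2.
Thus dim(W⊥) = n - dim(W) = 3 - 2 = 1.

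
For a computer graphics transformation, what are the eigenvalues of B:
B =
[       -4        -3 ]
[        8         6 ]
λ = 0, 2

Solve det(B - λI) = 0. For a 2×2 matrix the characteristic equation is λ² - (trace)λ + det = 0.
trace(B) = a + d = -4 + 6 = 2.
det(B) = a*d - b*c = (-4)*(6) - (-3)*(8) = -24 + 24 = 0.
Characteristic equation: λ² - (2)λ + (0) = 0.
Discriminant = (2)² - 4*(0) = 4 - 0 = 4.
λ = (2 ± √4) / 2 = (2 ± 2) / 2 = 0, 2.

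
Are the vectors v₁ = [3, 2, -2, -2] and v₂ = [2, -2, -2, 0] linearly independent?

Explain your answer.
Yes, linearly independent

Two vectors are linearly dependent iff one is a scalar multiple of the other.
No single scalar k satisfies v₂ = k·v₁ (the ratios of corresponding entries disagree), so v₁ and v₂ are linearly independent.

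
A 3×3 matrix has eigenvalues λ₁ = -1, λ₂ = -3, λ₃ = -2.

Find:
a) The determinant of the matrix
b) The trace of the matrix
det = -6, trace = -6

Two standard eigenvalue identities:
- det(A) equals the product of the eigenvalues (counted with multiplicity).
- trace(A) equals the sum of the eigenvalues.
det(A) = (-1)*(-3)*(-2) = -6.
trace(A) = -1 - 3 - 2 = -6.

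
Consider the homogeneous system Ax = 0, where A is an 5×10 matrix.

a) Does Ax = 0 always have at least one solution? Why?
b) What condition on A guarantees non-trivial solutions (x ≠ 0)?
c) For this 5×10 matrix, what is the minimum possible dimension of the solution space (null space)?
a) Yes, x = 0 is always a solution. b) When A has linearly dependent columns (rank < n). c) Minimum nullity = 5.

a) x = 0 satisfies A·0 = 0, so the zero vector is always a solution.
b) Non-trivial solutions exist iff the columns of A are linearly dependent, equivalently rank(A) < n (the number of columns).
c) By rank-nullity, rank(A) + nullity(A) = n = 10. Since A has only 5 rows, rank(A) ≤ 5, so nullity(A) ≥ 10 - 5 = 5.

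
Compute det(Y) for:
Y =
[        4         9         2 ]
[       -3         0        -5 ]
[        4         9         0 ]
det(Y) = -54

Expand along row 0 (cofactor expansion): det(Y) = a*(e*i - f*h) - b*(d*i - f*g) + c*(d*h - e*g), where the 3×3 is [[a, b, c], [d, e, f], [g, h, i]].
Minor M_00 = (0)*(0) - (-5)*(9) = 0 + 45 = 45.
Minor M_01 = (-3)*(0) - (-5)*(4) = 0 + 20 = 20.
Minor M_02 = (-3)*(9) - (0)*(4) = -27 - 0 = -27.
det(Y) = (4)*(45) - (9)*(20) + (2)*(-27) = 180 - 180 - 54 = -54.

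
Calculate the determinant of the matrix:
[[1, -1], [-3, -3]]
-6

For a 2×2 matrix [[a, b], [c, d]], det = ad - bc
det = (1)(-3) - (-1)(-3) = -3 - 3 = -6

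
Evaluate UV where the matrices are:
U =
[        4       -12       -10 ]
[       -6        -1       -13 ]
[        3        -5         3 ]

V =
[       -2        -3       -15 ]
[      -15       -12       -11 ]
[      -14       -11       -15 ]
UV =
[      312       242       222 ]
[      209       173       296 ]
[       27        18       -35 ]

Matrix multiplication: (UV)[i][j] = sum over k of U[i][k] * V[k][j].
  (UV)[0][0] = (4)*(-2) + (-12)*(-15) + (-10)*(-14) = 312
  (UV)[0][1] = (4)*(-3) + (-12)*(-12) + (-10)*(-11) = 242
  (UV)[0][2] = (4)*(-15) + (-12)*(-11) + (-10)*(-15) = 222
  (UV)[1][0] = (-6)*(-2) + (-1)*(-15) + (-13)*(-14) = 209
  (UV)[1][1] = (-6)*(-3) + (-1)*(-12) + (-13)*(-11) = 173
  (UV)[1][2] = (-6)*(-15) + (-1)*(-11) + (-13)*(-15) = 296
  (UV)[2][0] = (3)*(-2) + (-5)*(-15) + (3)*(-14) = 27
  (UV)[2][1] = (3)*(-3) + (-5)*(-12) + (3)*(-11) = 18
  (UV)[2][2] = (3)*(-15) + (-5)*(-11) + (3)*(-15) = -35
UV =
[      312       242       222 ]
[      209       173       296 ]
[       27        18       -35 ]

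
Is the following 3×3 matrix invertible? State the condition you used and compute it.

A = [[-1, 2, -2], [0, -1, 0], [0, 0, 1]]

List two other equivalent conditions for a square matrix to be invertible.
Yes, invertible; det(A) = 1 ≠ 0. Equivalent conditions: rank(A) = 3; Ax = 0 has only the trivial solution; 0 is not an eigenvalue; the columns of A are linearly independent.

To check invertibility, compute det(A).
The given matrix is triangular, so det(A) equals the product of its diagonal entries = 1 ≠ 0.
Since det(A) ≠ 0, A is invertible.
Equivalent conditions for a square matrix A to be invertible:
- rank(A) = 3 (full rank).
- The homogeneous system Ax = 0 has only the trivial solution x = 0.
- 0 is not an eigenvalue of A.
- The columns (equivalently rows) of A are linearly independent.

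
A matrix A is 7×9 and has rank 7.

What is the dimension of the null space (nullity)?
2

The rank-nullity theorem for an m×n matrix states:
rank(A) + nullity(A) = n (the number of columns).
Here n = 9 and rank(A) = 7, so nullity(A) = 9 - 7 = 2.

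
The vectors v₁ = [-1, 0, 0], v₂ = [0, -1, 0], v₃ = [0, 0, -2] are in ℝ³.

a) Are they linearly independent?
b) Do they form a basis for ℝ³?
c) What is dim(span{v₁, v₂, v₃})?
Yes independent, yes basis, dim = 3

Stack v₁, v₂, v₃ as rows of a 3×3 matrix.
[[-1, 0, 0]; [0, -1, 0]; [0, 0, -2]] is already lower triangular with nonzero diagonal entries (-1, -1, -2), so its determinant is the product of the diagonal entries, det = (-1)·(-1)·(-2) = -2 ≠ 0, and the rows are linearly independent.
Three linearly independent vectors in ℝ³ form a basis for ℝ³, so dim(span{v₁,v₂,v₃}) = 3.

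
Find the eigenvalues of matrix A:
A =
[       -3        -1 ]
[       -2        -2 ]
λ = -4, -1

Solve det(A - λI) = 0. For a 2×2 matrix the characteristic equation is λ² - (trace)λ + det = 0.
trace(A) = a + d = -3 - 2 = -5.
det(A) = a*d - b*c = (-3)*(-2) - (-1)*(-2) = 6 - 2 = 4.
Characteristic equation: λ² - (-5)λ + (4) = 0.
Discriminant = (-5)² - 4*(4) = 25 - 16 = 9.
λ = (-5 ± √9) / 2 = (-5 ± 3) / 2 = -4, -1.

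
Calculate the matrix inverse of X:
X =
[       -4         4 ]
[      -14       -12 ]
det(X) = 104
X⁻¹ =
[    -3/26     -1/26 ]
[     7/52     -1/26 ]

For a 2×2 matrix X = [[a, b], [c, d]] with det(X) ≠ 0, X⁻¹ = (1/det(X)) * [[d, -b], [-c, a]].
det(X) = (-4)*(-12) - (4)*(-14) = 48 + 56 = 104.
X⁻¹ = (1/104) * [[-12, -4], [14, -4]].
Dividing each entry by 104 and reducing:
X⁻¹ =
[    -3/26     -1/26 ]
[     7/52     -1/26 ]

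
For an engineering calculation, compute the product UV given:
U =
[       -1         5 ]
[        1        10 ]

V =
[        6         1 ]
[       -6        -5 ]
UV =
[      -36       -26 ]
[      -54       -49 ]

Matrix multiplication: (UV)[i][j] = sum over k of U[i][k] * V[k][j].
  (UV)[0][0] = (-1)*(6) + (5)*(-6) = -36
  (UV)[0][1] = (-1)*(1) + (5)*(-5) = -26
  (UV)[1][0] = (1)*(6) + (10)*(-6) = -54
  (UV)[1][1] = (1)*(1) + (10)*(-5) = -49
UV =
[      -36       -26 ]
[      -54       -49 ]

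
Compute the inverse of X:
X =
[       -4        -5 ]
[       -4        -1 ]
det(X) = -16
X⁻¹ =
[     1/16     -5/16 ]
[     -1/4       1/4 ]

For a 2×2 matrix X = [[a, b], [c, d]] with det(X) ≠ 0, X⁻¹ = (1/det(X)) * [[d, -b], [-c, a]].
det(X) = (-4)*(-1) - (-5)*(-4) = 4 - 20 = -16.
X⁻¹ = (1/-16) * [[-1, 5], [4, -4]].
Dividing each entry by -16 and reducing:
X⁻¹ =
[     1/16     -5/16 ]
[     -1/4       1/4 ]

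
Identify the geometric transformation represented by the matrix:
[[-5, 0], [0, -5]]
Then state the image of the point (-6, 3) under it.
uniform scaling by factor -5; image of (-6, 3) is (30, -15)

This is a diagonal matrix with equal entries -5, so it scales both axes by the same factor -5.
The matrix [[-5, 0], [0, -5]] represents: uniform scaling by factor -5.
Applying it to (-6, 3): [-5·-6 + 0·3, 0·-6 + -5·3] = (30, -15).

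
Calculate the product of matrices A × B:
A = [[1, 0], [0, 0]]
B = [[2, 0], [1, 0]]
[[2, 0], [0, 0]]

Matrix multiplication:
C[0][0] = 1×2 + 0×1 = 2
C[0][1] = 1×0 + 0×0 = 0
C[1][0] = 0×2 + 0×1 = 0
C[1][1] = 0×0 + 0×0 = 0
Result: [[2, 0], [0, 0]]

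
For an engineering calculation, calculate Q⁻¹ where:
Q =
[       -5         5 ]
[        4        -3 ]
det(Q) = -5
Q⁻¹ =
[      3/5         1 ]
[      4/5         1 ]

For a 2×2 matrix Q = [[a, b], [c, d]] with det(Q) ≠ 0, Q⁻¹ = (1/det(Q)) * [[d, -b], [-c, a]].
det(Q) = (-5)*(-3) - (5)*(4) = 15 - 20 = -5.
Q⁻¹ = (1/-5) * [[-3, -5], [-4, -5]].
Dividing each entry by -5 and reducing:
Q⁻¹ =
[      3/5         1 ]
[      4/5         1 ]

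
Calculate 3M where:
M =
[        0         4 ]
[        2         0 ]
3M =
[        0        12 ]
[        6         0 ]

Scalar multiplication is elementwise: (3M)[i][j] = 3 * M[i][j].
  (3M)[0][0] = 3 * (0) = 0
  (3M)[0][1] = 3 * (4) = 12
  (3M)[1][0] = 3 * (2) = 6
  (3M)[1][1] = 3 * (0) = 0
3M =
[        0        12 ]
[        6         0 ]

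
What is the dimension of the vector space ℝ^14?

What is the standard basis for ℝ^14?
Dimension = 14; standard basis = {e_1, e_2, e_3, …, e_14}

ℝ^14 is the space of 14-tuples of real numbers; its dimension is 14.
The standard basis consists of 14 vectors: e_1, e_2, e_3, …, e_14, where e_i is the vector with 1 in position i and 0 elsewhere.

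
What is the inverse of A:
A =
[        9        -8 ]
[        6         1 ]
det(A) = 57
A⁻¹ =
[     1/57      8/57 ]
[    -2/19      3/19 ]

For a 2×2 matrix A = [[a, b], [c, d]] with det(A) ≠ 0, A⁻¹ = (1/det(A)) * [[d, -b], [-c, a]].
det(A) = (9)*(1) - (-8)*(6) = 9 + 48 = 57.
A⁻¹ = (1/57) * [[1, 8], [-6, 9]].
Dividing each entry by 57 and reducing:
A⁻¹ =
[     1/57      8/57 ]
[    -2/19      3/19 ]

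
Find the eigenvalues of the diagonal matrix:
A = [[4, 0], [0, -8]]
λ₁ = 4, λ₂ = -8

The characteristic polynomial of A is det(A - λI) = (4 - λ)(-8 - λ) = 0.
The roots are λ = 4 and λ = -8, so the eigenvalues are the diagonal entries.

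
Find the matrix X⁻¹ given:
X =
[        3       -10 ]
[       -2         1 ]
det(X) = -17
X⁻¹ =
[    -1/17    -10/17 ]
[    -2/17     -3/17 ]

For a 2×2 matrix X = [[a, b], [c, d]] with det(X) ≠ 0, X⁻¹ = (1/det(X)) * [[d, -b], [-c, a]].
det(X) = (3)*(1) - (-10)*(-2) = 3 - 20 = -17.
X⁻¹ = (1/-17) * [[1, 10], [2, 3]].
Dividing each entry by -17 and reducing:
X⁻¹ =
[    -1/17    -10/17 ]
[    -2/17     -3/17 ]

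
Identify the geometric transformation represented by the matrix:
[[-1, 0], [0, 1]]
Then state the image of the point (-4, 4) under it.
reflection across the y-axis; image of (-4, 4) is (4, 4)

This is a symmetric orthogonal matrix with determinant -1, which characterizes a reflection in ℝ².
The matrix [[-1, 0], [0, 1]] represents: reflection across the y-axis.
Applying it to (-4, 4): [-1·-4 + 0·4, 0·-4 + 1·4] = (4, 4).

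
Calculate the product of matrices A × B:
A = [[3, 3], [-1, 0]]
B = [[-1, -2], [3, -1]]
[[6, -9], [1, 2]]

Matrix multiplication:
C[0][0] = 3×-1 + 3×3 = 6
C[0][1] = 3×-2 + 3×-1 = -9
C[1][0] = -1×-1 + 0×3 = 1
C[1][1] = -1×-2 + 0×-1 = 2
Result: [[6, -9], [1, 2]]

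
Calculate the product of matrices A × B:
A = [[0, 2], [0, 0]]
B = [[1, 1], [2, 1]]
[[4, 2], [0, 0]]

Matrix multiplication:
C[0][0] = 0×1 + 2×2 = 4
C[0][1] = 0×1 + 2×1 = 2
C[1][0] = 0×1 + 0×2 = 0
C[1][1] = 0×1 + 0×1 = 0
Result: [[4, 2], [0, 0]]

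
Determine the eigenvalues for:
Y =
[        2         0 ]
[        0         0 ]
λ = 0, 2

Solve det(Y - λI) = 0. For a 2×2 matrix the characteristic equation is λ² - (trace)λ + det = 0.
trace(Y) = a + d = 2 + 0 = 2.
det(Y) = a*d - b*c = (2)*(0) - (0)*(0) = 0 - 0 = 0.
Characteristic equation: λ² - (2)λ + (0) = 0.
Discriminant = (2)² - 4*(0) = 4 - 0 = 4.
λ = (2 ± √4) / 2 = (2 ± 2) / 2 = 0, 2.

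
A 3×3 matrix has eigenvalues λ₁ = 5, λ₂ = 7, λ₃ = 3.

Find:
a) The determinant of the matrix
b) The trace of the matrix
det = 105, trace = 15

Two standard eigenvalue identities:
- det(A) equals the product of the eigenvalues (counted with multiplicity).
- trace(A) equals the sum of the eigenvalues.
det(A) = (5)*(7)*(3) = 105.
trace(A) = 5 + 7 + 3 = 15.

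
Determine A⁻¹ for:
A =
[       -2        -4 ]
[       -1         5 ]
det(A) = -14
A⁻¹ =
[    -5/14      -2/7 ]
[    -1/14       1/7 ]

For a 2×2 matrix A = [[a, b], [c, d]] with det(A) ≠ 0, A⁻¹ = (1/det(A)) * [[d, -b], [-c, a]].
det(A) = (-2)*(5) - (-4)*(-1) = -10 - 4 = -14.
A⁻¹ = (1/-14) * [[5, 4], [1, -2]].
Dividing each entry by -14 and reducing:
A⁻¹ =
[    -5/14      -2/7 ]
[    -1/14       1/7 ]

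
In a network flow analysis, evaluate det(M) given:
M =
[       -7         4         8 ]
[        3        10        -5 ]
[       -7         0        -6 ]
det(M) = 1192

Expand along row 0 (cofactor expansion): det(M) = a*(e*i - f*h) - b*(d*i - f*g) + c*(d*h - e*g), where the 3×3 is [[a, b, c], [d, e, f], [g, h, i]].
Minor M_00 = (10)*(-6) - (-5)*(0) = -60 - 0 = -60.
Minor M_01 = (3)*(-6) - (-5)*(-7) = -18 - 35 = -53.
Minor M_02 = (3)*(0) - (10)*(-7) = 0 + 70 = 70.
det(M) = (-7)*(-60) - (4)*(-53) + (8)*(70) = 420 + 212 + 560 = 1192.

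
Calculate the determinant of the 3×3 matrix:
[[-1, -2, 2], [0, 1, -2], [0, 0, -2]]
2

Expansion along first row:
det = -1·det([[1,-2],[0,-2]]) - -2·det([[0,-2],[0,-2]]) + 2·det([[0,1],[0,0]])
    = -1·(1·-2 - -2·0) - -2·(0·-2 - -2·0) + 2·(0·0 - 1·0)
    = -1·-2 - -2·0 + 2·0
    = 2 + 0 + 0 = 2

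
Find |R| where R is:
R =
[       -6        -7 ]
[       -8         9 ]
det(R) = -110

For a 2×2 matrix [[a, b], [c, d]], det = a*d - b*c.
det(R) = (-6)*(9) - (-7)*(-8) = -54 - 56 = -110.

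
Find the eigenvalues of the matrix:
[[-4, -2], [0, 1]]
λ = -4 and λ = 1

Characteristic equation: det(A - λI) = 0
λ² - (trace)λ + (det) = 0
λ² - (-3)λ + (-4) = 0
λ² + 3λ - 4 = 0
Solving: λ = -4, 1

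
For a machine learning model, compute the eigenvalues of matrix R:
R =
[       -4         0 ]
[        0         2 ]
λ = -4, 2

Solve det(R - λI) = 0. For a 2×2 matrix the characteristic equation is λ² - (trace)λ + det = 0.
trace(R) = a + d = -4 + 2 = -2.
det(R) = a*d - b*c = (-4)*(2) - (0)*(0) = -8 - 0 = -8.
Characteristic equation: λ² - (-2)λ + (-8) = 0.
Discriminant = (-2)² - 4*(-8) = 4 + 32 = 36.
λ = (-2 ± √36) / 2 = (-2 ± 6) / 2 = -4, 2.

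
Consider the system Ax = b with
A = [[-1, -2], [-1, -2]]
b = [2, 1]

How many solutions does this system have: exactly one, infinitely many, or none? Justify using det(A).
No solution

det(A) = (-1)*(-2) - (-2)*(-1) = 0, so A is singular.
The column space of A is span(column 1) = span([-1, -1]).
b = [2, 1] is not a scalar multiple of column 1, so b ∉ column space and the system is inconsistent — no solution.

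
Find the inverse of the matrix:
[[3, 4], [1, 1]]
[[-1, 4], [1, -3]]

For [[a,b],[c,d]], inverse = (1/det)·[[d,-b],[-c,a]]
det = 3·1 - 4·1 = -1
Inverse = (1/-1)·[[1, -4], [-1, 3]]
        = [[-1, 4], [1, -3]]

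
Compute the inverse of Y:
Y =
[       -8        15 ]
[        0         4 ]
det(Y) = -32
Y⁻¹ =
[     -1/8     15/32 ]
[        0       1/4 ]

For a 2×2 matrix Y = [[a, b], [c, d]] with det(Y) ≠ 0, Y⁻¹ = (1/det(Y)) * [[d, -b], [-c, a]].
det(Y) = (-8)*(4) - (15)*(0) = -32 - 0 = -32.
Y⁻¹ = (1/-32) * [[4, -15], [0, -8]].
Dividing each entry by -32 and reducing:
Y⁻¹ =
[     -1/8     15/32 ]
[        0       1/4 ]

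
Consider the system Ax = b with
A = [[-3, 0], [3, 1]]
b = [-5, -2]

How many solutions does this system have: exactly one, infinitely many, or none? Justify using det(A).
Exactly one solution

Compute det(A) = (-3)*(1) - (0)*(3) = -3.
Because det(A) ≠ 0, A is invertible and Ax = b has a unique solution for every b (here x = A⁻¹ b).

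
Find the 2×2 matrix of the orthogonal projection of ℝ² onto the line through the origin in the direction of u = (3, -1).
[[9/10, -3/10], [-3/10, 1/10]]

The orthogonal projection onto the line spanned by a nonzero vector u = (a, b) has matrix P = (u uᵀ) / (uᵀ u) = (1/(a² + b²)) · [[a², ab], [ab, b²]].
Here u = (3, -1), so a² + b² = 9 + 1 = 10.
P = (1/10) · [[9, -3], [-3, 1]] = [[9/10, -3/10], [-3/10, 1/10]].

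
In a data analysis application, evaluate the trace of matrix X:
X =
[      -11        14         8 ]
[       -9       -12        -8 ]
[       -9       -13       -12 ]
tr(X) = -11 - 12 - 12 = -35

The trace of a square matrix is the sum of its diagonal entries.
Diagonal entries of X: X[0][0] = -11, X[1][1] = -12, X[2][2] = -12.
tr(X) = -11 - 12 - 12 = -35.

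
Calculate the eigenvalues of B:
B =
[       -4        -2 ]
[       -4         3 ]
λ = -5, 4

Solve det(B - λI) = 0. For a 2×2 matrix the characteristic equation is λ² - (trace)λ + det = 0.
trace(B) = a + d = -4 + 3 = -1.
det(B) = a*d - b*c = (-4)*(3) - (-2)*(-4) = -12 - 8 = -20.
Characteristic equation: λ² - (-1)λ + (-20) = 0.
Discriminant = (-1)² - 4*(-20) = 1 + 80 = 81.
λ = (-1 ± √81) / 2 = (-1 ± 9) / 2 = -5, 4.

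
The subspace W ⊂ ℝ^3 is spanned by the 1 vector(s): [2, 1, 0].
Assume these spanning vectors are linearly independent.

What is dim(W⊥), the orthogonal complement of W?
dim(W⊥) = 2

For any subspace W of ℝ^n, dim(W) + dim(W⊥) = n (the whole-space dimension).
Here the given 1 vectors are linearly independent, so dim(W) = 1.
Thus dim(W⊥) = n - dim(W) = 3 - 1 = 2.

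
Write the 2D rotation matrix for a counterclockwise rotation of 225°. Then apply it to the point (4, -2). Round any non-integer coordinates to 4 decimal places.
R = [[-√2/2, √2/2], [-√2/2, -√2/2]]; R·(4, -2) = (-4.2426, -1.4142)

Rotation matrix formula: R(θ) = [[cos θ, -sin θ], [sin θ, cos θ]]
For θ = 225°:
cos(225°) = -√2/2
sin(225°) = -√2/2
R = [[-√2/2, √2/2], [-√2/2, -√2/2]]
Apply to (4, -2): [-√2/2·4 + (√2/2)·-2, -√2/2·4 + -√2/2·-2] = (-4.2426, -1.4142)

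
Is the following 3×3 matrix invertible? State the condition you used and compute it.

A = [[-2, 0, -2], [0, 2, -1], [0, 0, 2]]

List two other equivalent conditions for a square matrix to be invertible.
Yes, invertible; det(A) = -8 ≠ 0. Equivalent conditions: rank(A) = 3; Ax = 0 has only the trivial solution; 0 is not an eigenvalue; the columns of A are linearly independent.

To check invertibility, compute det(A).
The given matrix is triangular, so det(A) equals the product of its diagonal entries = -8 ≠ 0.
Since det(A) ≠ 0, A is invertible.
Equivalent conditions for a square matrix A to be invertible:
- rank(A) = 3 (full rank).
- The homogeneous system Ax = 0 has only the trivial solution x = 0.
- 0 is not an eigenvalue of A.
- The columns (equivalently rows) of A are linearly independent.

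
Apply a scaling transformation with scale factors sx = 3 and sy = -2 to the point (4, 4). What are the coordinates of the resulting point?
(12, -8)

Scaling matrix:
[[3, 0], [0, -2]]
Result: (4 × 3, 4 × -2) = (12, -8)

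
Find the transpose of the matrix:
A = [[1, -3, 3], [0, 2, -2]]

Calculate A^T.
[[1, 0], [-3, 2], [3, -2]]

The transpose sends entry (i,j) to (j,i); rows become columns.
Row 0 of A: [1, -3, 3] -> column 0 of A^T.
Row 1 of A: [0, 2, -2] -> column 1 of A^T.
A^T = [[1, 0], [-3, 2], [3, -2]]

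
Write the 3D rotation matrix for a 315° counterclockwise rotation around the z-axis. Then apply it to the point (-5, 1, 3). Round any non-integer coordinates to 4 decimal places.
R = [[√2/2, √2/2, 0], [-√2/2, √2/2, 0], [0, 0, 1]]; R·(-5, 1, 3) = (-2.8284, 4.2426, 3.0000)

Rotation matrix for 315° around z-axis:
cos(315°) = √2/2, sin(315°) = -√2/2
R = [[√2/2, √2/2, 0], [-√2/2, √2/2, 0], [0, 0, 1]]
Apply to (-5, 1, 3): R·[-5, 1, 3]ᵀ = (-2.8284, 4.2426, 3.0000)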